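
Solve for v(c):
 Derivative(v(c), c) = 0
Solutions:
 v(c) = C1


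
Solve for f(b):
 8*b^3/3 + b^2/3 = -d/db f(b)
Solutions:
 f(b) = C1 - 2*b^4/3 - b^3/9


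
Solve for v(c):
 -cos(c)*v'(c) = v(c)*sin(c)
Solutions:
 v(c) = C1*cos(c)


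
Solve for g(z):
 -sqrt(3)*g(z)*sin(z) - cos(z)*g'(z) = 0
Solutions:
 g(z) = C1*cos(z)^(sqrt(3))


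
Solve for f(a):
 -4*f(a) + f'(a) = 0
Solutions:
 f(a) = C1*exp(4*a)


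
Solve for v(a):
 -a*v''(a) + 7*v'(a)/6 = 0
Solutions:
 v(a) = C1 + C2*a^(13/6)


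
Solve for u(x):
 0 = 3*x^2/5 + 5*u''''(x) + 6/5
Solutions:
 u(x) = C1 + C2*x + C3*x^2 + C4*x^3 - x^6/3000 - x^4/100


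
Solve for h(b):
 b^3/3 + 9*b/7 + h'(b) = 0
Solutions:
 h(b) = C1 - b^4/12 - 9*b^2/14


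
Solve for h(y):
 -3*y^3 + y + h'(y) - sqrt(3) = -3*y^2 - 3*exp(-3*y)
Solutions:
 h(y) = C1 + 3*y^4/4 - y^3 - y^2/2 + sqrt(3)*y + exp(-3*y)


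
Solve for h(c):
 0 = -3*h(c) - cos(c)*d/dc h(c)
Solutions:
 h(c) = C1*(sin(c) - 1)^(3/2)/(sin(c) + 1)^(3/2)


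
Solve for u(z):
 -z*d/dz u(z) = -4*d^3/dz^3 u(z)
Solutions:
 u(z) = C1 + Integral(C2*airyai(2^(1/3)*z/2) + C3*airybi(2^(1/3)*z/2), z)


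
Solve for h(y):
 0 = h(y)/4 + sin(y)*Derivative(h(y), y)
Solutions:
 h(y) = C1*(cos(y) + 1)^(1/8)/(cos(y) - 1)^(1/8)


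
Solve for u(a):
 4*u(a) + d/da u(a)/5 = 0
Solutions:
 u(a) = C1*exp(-20*a)


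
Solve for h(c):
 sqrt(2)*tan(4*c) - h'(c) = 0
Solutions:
 h(c) = C1 - sqrt(2)*log(cos(4*c))/4


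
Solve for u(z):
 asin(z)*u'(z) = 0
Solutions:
 u(z) = C1


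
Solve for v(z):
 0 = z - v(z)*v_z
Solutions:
 v(z) = -sqrt(C1 + z^2)
 v(z) = sqrt(C1 + z^2)


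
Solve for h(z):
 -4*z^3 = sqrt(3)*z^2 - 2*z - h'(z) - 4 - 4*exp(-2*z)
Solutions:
 h(z) = C1 + z^4 + sqrt(3)*z^3/3 - z^2 - 4*z + 2*exp(-2*z)


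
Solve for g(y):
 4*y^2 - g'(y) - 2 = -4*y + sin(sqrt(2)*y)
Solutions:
 g(y) = C1 + 4*y^3/3 + 2*y^2 - 2*y + sqrt(2)*cos(sqrt(2)*y)/2


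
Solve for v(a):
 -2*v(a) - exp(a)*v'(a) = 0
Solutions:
 v(a) = C1*exp(2*exp(-a))


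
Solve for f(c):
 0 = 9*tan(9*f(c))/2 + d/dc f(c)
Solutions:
 f(c) = -asin(C1*exp(-81*c/2))/9 + pi/9
 f(c) = asin(C1*exp(-81*c/2))/9


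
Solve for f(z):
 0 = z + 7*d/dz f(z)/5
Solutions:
 f(z) = C1 - 5*z^2/14


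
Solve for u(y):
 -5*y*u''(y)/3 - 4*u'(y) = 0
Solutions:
 u(y) = C1 + C2/y^(7/5)


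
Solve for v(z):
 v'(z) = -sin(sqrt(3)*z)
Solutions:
 v(z) = C1 + sqrt(3)*cos(sqrt(3)*z)/3


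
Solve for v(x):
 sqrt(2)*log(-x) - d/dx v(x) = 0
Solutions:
 v(x) = C1 + sqrt(2)*x*log(-x) - sqrt(2)*x


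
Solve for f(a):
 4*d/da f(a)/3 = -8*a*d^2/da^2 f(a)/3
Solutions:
 f(a) = C1 + C2*sqrt(a)


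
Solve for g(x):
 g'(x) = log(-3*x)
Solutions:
 g(x) = C1 + x*log(-x) + x*(-1 + log(3))


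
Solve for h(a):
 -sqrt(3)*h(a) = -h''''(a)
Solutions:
 h(a) = C1*exp(-3^(1/8)*a) + C2*exp(3^(1/8)*a) + C3*sin(3^(1/8)*a) + C4*cos(3^(1/8)*a)


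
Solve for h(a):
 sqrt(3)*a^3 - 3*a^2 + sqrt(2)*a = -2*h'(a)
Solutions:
 h(a) = C1 - sqrt(3)*a^4/8 + a^3/2 - sqrt(2)*a^2/4


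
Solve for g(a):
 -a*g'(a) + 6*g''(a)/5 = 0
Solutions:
 g(a) = C1 + C2*erfi(sqrt(15)*a/6)


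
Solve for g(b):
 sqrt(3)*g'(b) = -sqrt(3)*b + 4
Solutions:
 g(b) = C1 - b^2/2 + 4*sqrt(3)*b/3


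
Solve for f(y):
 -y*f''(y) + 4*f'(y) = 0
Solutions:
 f(y) = C1 + C2*y^5


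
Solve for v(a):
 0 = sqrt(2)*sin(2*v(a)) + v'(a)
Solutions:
 v(a) = pi - acos((-C1 - exp(4*sqrt(2)*a))/(C1 - exp(4*sqrt(2)*a)))/2
 v(a) = acos((-C1 - exp(4*sqrt(2)*a))/(C1 - exp(4*sqrt(2)*a)))/2


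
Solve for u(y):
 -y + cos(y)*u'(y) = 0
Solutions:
 u(y) = C1 + Integral(y/cos(y), y)


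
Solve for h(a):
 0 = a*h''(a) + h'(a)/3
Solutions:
 h(a) = C1 + C2*a^(2/3)


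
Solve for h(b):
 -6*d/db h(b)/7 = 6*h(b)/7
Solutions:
 h(b) = C1*exp(-b)


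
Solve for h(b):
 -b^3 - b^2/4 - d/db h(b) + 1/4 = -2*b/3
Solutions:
 h(b) = C1 - b^4/4 - b^3/12 + b^2/3 + b/4


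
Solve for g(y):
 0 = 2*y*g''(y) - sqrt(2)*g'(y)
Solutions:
 g(y) = C1 + C2*y^(sqrt(2)/2 + 1)


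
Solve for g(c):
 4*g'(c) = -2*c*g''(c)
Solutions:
 g(c) = C1 + C2/c


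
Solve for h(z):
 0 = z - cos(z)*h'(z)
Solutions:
 h(z) = C1 + Integral(z/cos(z), z)


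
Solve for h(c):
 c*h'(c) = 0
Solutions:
 h(c) = C1


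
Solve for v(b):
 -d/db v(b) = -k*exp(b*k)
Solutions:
 v(b) = C1 + exp(b*k)


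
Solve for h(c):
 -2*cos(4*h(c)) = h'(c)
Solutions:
 h(c) = -asin((C1 + exp(16*c))/(C1 - exp(16*c)))/4 + pi/4
 h(c) = asin((C1 + exp(16*c))/(C1 - exp(16*c)))/4


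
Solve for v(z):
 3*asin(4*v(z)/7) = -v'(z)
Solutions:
 Integral(1/asin(4*_y/7), (_y, v(z))) = C1 - 3*z


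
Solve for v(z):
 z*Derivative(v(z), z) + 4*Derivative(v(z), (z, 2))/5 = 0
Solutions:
 v(z) = C1 + C2*erf(sqrt(10)*z/4)


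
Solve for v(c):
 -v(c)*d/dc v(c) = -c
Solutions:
 v(c) = -sqrt(C1 + c^2)
 v(c) = sqrt(C1 + c^2)


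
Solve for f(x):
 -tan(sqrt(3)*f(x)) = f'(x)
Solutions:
 f(x) = sqrt(3)*(pi - asin(C1*exp(-sqrt(3)*x)))/3
 f(x) = sqrt(3)*asin(C1*exp(-sqrt(3)*x))/3


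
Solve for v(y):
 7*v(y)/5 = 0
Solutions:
 v(y) = 0


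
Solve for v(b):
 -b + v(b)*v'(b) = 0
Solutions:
 v(b) = -sqrt(C1 + b^2)
 v(b) = sqrt(C1 + b^2)


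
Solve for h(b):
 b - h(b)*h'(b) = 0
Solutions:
 h(b) = -sqrt(C1 + b^2)
 h(b) = sqrt(C1 + b^2)


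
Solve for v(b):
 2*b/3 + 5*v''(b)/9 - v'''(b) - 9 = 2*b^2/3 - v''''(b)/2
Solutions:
 v(b) = C1 + C2*b + b^4/10 + 13*b^3/25 + 2457*b^2/250 + (C3*sin(b/3) + C4*cos(b/3))*exp(b)


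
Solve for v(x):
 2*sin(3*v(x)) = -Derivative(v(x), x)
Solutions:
 v(x) = -acos((-C1 - exp(12*x))/(C1 - exp(12*x)))/3 + 2*pi/3
 v(x) = acos((-C1 - exp(12*x))/(C1 - exp(12*x)))/3


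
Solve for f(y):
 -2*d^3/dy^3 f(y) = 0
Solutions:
 f(y) = C1 + C2*y + C3*y^2


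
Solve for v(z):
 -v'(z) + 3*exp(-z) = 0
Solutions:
 v(z) = C1 - 3*exp(-z)


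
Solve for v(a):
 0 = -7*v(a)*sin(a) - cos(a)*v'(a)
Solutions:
 v(a) = C1*cos(a)^7


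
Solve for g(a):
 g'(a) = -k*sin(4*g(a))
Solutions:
 g(a) = -acos((-C1 - exp(8*a*k))/(C1 - exp(8*a*k)))/4 + pi/2
 g(a) = acos((-C1 - exp(8*a*k))/(C1 - exp(8*a*k)))/4


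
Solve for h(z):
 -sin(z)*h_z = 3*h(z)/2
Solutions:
 h(z) = C1*(cos(z) + 1)^(3/4)/(cos(z) - 1)^(3/4)


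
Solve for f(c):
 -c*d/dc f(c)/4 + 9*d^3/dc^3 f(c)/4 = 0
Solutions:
 f(c) = C1 + Integral(C2*airyai(3^(1/3)*c/3) + C3*airybi(3^(1/3)*c/3), c)


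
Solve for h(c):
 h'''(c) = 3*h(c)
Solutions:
 h(c) = C3*exp(3^(1/3)*c) + (C1*sin(3^(5/6)*c/2) + C2*cos(3^(5/6)*c/2))*exp(-3^(1/3)*c/2)


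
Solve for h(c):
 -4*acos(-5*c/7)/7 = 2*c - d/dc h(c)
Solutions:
 h(c) = C1 + c^2 + 4*c*acos(-5*c/7)/7 + 4*sqrt(49 - 25*c^2)/35


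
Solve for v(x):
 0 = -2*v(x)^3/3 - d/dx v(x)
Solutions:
 v(x) = -sqrt(6)*sqrt(-1/(C1 - 2*x))/2
 v(x) = sqrt(6)*sqrt(-1/(C1 - 2*x))/2


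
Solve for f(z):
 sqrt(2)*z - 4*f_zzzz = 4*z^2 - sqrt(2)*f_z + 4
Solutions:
 f(z) = C1 + C4*exp(sqrt(2)*z/2) + 2*sqrt(2)*z^3/3 - z^2/2 + 2*sqrt(2)*z + (C2*sin(sqrt(6)*z/4) + C3*cos(sqrt(6)*z/4))*exp(-sqrt(2)*z/4)


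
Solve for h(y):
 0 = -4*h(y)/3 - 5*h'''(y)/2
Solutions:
 h(y) = C3*exp(-2*15^(2/3)*y/15) + (C1*sin(3^(1/6)*5^(2/3)*y/5) + C2*cos(3^(1/6)*5^(2/3)*y/5))*exp(15^(2/3)*y/15)


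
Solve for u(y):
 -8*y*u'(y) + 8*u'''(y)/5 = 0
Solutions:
 u(y) = C1 + Integral(C2*airyai(5^(1/3)*y) + C3*airybi(5^(1/3)*y), y)


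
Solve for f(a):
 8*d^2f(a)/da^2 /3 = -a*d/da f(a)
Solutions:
 f(a) = C1 + C2*erf(sqrt(3)*a/4)


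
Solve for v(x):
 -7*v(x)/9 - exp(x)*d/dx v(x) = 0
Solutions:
 v(x) = C1*exp(7*exp(-x)/9)


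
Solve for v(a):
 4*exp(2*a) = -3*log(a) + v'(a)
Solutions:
 v(a) = C1 + 3*a*log(a) - 3*a + 2*exp(2*a)


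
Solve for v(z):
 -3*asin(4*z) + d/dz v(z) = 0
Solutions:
 v(z) = C1 + 3*z*asin(4*z) + 3*sqrt(1 - 16*z^2)/4


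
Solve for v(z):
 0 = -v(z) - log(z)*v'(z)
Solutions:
 v(z) = C1*exp(-li(z))


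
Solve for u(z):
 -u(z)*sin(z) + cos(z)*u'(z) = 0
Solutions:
 u(z) = C1/cos(z)


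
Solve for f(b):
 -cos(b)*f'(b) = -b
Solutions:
 f(b) = C1 + Integral(b/cos(b), b)


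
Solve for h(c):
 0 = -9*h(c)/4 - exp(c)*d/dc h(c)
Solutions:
 h(c) = C1*exp(9*exp(-c)/4)


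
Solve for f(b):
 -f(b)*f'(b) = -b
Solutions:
 f(b) = -sqrt(C1 + b^2)
 f(b) = sqrt(C1 + b^2)


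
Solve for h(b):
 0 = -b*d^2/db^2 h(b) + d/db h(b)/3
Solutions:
 h(b) = C1 + C2*b^(4/3)


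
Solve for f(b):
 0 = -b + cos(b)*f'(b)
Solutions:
 f(b) = C1 + Integral(b/cos(b), b)


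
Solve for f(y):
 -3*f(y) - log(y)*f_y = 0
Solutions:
 f(y) = C1*exp(-3*li(y))


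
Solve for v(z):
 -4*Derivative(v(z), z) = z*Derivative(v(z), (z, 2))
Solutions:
 v(z) = C1 + C2/z^3


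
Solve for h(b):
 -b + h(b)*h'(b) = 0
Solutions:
 h(b) = -sqrt(C1 + b^2)
 h(b) = sqrt(C1 + b^2)


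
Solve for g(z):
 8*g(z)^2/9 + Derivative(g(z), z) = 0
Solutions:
 g(z) = 9/(C1 + 8*z)


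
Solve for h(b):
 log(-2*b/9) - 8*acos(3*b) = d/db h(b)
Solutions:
 h(b) = C1 + b*log(-b) - 8*b*acos(3*b) - 2*b*log(3) - b + b*log(2) + 8*sqrt(1 - 9*b^2)/3


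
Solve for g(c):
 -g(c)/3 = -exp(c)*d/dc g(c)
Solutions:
 g(c) = C1*exp(-exp(-c)/3)


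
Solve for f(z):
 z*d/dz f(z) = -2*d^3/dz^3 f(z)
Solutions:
 f(z) = C1 + Integral(C2*airyai(-2^(2/3)*z/2) + C3*airybi(-2^(2/3)*z/2), z)


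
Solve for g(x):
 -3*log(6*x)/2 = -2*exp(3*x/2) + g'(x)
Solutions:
 g(x) = C1 - 3*x*log(x)/2 + 3*x*(1 - log(6))/2 + 4*exp(3*x/2)/3


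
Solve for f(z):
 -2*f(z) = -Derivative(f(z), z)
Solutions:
 f(z) = C1*exp(2*z)


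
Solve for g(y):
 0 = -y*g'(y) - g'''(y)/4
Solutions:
 g(y) = C1 + Integral(C2*airyai(-2^(2/3)*y) + C3*airybi(-2^(2/3)*y), y)


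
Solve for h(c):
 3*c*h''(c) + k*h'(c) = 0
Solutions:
 h(c) = C1 + c^(1 - re(k)/3)*(C2*sin(log(c)*Abs(im(k))/3) + C3*cos(log(c)*im(k)/3))


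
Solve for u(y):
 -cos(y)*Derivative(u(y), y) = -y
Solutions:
 u(y) = C1 + Integral(y/cos(y), y)


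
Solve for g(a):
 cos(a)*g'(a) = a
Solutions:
 g(a) = C1 + Integral(a/cos(a), a)


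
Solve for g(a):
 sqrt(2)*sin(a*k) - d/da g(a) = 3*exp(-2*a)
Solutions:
 g(a) = C1 + 3*exp(-2*a)/2 - sqrt(2)*cos(a*k)/k


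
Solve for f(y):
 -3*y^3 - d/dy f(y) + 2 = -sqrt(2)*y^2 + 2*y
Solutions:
 f(y) = C1 - 3*y^4/4 + sqrt(2)*y^3/3 - y^2 + 2*y


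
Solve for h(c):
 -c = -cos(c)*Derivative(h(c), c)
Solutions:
 h(c) = C1 + Integral(c/cos(c), c)


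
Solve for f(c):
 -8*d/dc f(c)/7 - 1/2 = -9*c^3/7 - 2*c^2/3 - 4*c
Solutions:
 f(c) = C1 + 9*c^4/32 + 7*c^3/36 + 7*c^2/4 - 7*c/16


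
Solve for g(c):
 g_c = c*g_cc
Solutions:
 g(c) = C1 + C2*c^2


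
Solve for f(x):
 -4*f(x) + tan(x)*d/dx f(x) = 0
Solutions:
 f(x) = C1*sin(x)^4


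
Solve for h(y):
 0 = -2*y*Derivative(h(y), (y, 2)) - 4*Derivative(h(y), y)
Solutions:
 h(y) = C1 + C2/y


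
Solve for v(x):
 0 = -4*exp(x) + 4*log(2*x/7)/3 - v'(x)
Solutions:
 v(x) = C1 + 4*x*log(x)/3 + 4*x*(-log(7) - 1 + log(2))/3 - 4*exp(x)


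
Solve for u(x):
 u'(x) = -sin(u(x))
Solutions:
 u(x) = -acos((-C1 - exp(2*x))/(C1 - exp(2*x))) + 2*pi
 u(x) = acos((-C1 - exp(2*x))/(C1 - exp(2*x)))


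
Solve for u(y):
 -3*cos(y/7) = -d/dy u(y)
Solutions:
 u(y) = C1 + 21*sin(y/7)


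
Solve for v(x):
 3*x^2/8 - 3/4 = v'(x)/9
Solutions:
 v(x) = C1 + 9*x^3/8 - 27*x/4


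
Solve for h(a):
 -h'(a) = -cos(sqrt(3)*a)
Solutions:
 h(a) = C1 + sqrt(3)*sin(sqrt(3)*a)/3


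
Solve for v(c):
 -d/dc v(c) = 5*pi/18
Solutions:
 v(c) = C1 - 5*pi*c/18


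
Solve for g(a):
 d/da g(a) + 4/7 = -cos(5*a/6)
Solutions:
 g(a) = C1 - 4*a/7 - 6*sin(5*a/6)/5


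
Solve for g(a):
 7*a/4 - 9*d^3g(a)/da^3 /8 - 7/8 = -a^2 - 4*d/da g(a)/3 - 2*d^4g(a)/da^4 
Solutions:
 g(a) = C1 + C2*exp(a*(27*3^(1/3)/(64*sqrt(3934) + 4015)^(1/3) + 18 + 3^(2/3)*(64*sqrt(3934) + 4015)^(1/3))/96)*sin(3^(1/6)*a*(-(64*sqrt(3934) + 4015)^(1/3) + 9*3^(2/3)/(64*sqrt(3934) + 4015)^(1/3))/32) + C3*exp(a*(27*3^(1/3)/(64*sqrt(3934) + 4015)^(1/3) + 18 + 3^(2/3)*(64*sqrt(3934) + 4015)^(1/3))/96)*cos(3^(1/6)*a*(-(64*sqrt(3934) + 4015)^(1/3) + 9*3^(2/3)/(64*sqrt(3934) + 4015)^(1/3))/32) + C4*exp(a*(-3^(2/3)*(64*sqrt(3934) + 4015)^(1/3) - 27*3^(1/3)/(64*sqrt(3934) + 4015)^(1/3) + 9)/48) - a^3/4 - 21*a^2/32 - 39*a/64


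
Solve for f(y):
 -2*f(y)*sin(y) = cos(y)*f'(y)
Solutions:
 f(y) = C1*cos(y)^2


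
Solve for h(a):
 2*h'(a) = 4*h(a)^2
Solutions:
 h(a) = -1/(C1 + 2*a)


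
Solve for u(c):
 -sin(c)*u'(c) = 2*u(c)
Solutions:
 u(c) = C1*(cos(c) + 1)/(cos(c) - 1)


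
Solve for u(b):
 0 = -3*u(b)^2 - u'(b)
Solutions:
 u(b) = 1/(C1 + 3*b)


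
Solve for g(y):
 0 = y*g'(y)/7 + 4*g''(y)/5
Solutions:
 g(y) = C1 + C2*erf(sqrt(70)*y/28)


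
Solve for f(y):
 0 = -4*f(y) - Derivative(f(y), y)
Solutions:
 f(y) = C1*exp(-4*y)


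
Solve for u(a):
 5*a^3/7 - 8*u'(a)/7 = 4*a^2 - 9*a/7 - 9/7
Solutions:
 u(a) = C1 + 5*a^4/32 - 7*a^3/6 + 9*a^2/16 + 9*a/8


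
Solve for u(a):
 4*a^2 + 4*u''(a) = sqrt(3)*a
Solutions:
 u(a) = C1 + C2*a - a^4/12 + sqrt(3)*a^3/24


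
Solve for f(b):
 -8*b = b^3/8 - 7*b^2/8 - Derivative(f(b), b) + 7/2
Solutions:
 f(b) = C1 + b^4/32 - 7*b^3/24 + 4*b^2 + 7*b/2


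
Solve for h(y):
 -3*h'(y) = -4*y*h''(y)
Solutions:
 h(y) = C1 + C2*y^(7/4)


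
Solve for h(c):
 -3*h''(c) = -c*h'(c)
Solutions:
 h(c) = C1 + C2*erfi(sqrt(6)*c/6)


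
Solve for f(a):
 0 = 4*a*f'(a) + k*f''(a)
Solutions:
 f(a) = C1 + C2*sqrt(k)*erf(sqrt(2)*a*sqrt(1/k))


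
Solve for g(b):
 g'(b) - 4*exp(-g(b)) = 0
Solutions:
 g(b) = log(C1 + 4*b)


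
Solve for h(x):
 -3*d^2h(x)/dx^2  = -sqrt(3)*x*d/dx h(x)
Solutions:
 h(x) = C1 + C2*erfi(sqrt(2)*3^(3/4)*x/6)


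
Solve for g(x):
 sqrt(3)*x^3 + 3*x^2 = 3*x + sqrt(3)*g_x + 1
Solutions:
 g(x) = C1 + x^4/4 + sqrt(3)*x^3/3 - sqrt(3)*x^2/2 - sqrt(3)*x/3


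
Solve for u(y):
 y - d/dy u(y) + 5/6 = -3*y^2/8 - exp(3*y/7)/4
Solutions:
 u(y) = C1 + y^3/8 + y^2/2 + 5*y/6 + 7*exp(3*y/7)/12


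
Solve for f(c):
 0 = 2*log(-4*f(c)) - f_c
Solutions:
 -Integral(1/(log(-_y) + 2*log(2)), (_y, f(c)))/2 = C1 - c


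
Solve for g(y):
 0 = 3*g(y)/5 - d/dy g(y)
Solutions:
 g(y) = C1*exp(3*y/5)


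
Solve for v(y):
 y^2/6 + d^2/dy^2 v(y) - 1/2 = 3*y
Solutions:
 v(y) = C1 + C2*y - y^4/72 + y^3/2 + y^2/4


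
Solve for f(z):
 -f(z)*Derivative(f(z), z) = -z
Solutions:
 f(z) = -sqrt(C1 + z^2)
 f(z) = sqrt(C1 + z^2)


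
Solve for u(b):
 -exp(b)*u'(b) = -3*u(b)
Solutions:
 u(b) = C1*exp(-3*exp(-b))


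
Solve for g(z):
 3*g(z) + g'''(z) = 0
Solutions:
 g(z) = C3*exp(-3^(1/3)*z) + (C1*sin(3^(5/6)*z/2) + C2*cos(3^(5/6)*z/2))*exp(3^(1/3)*z/2)


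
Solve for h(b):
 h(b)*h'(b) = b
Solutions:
 h(b) = -sqrt(C1 + b^2)
 h(b) = sqrt(C1 + b^2)


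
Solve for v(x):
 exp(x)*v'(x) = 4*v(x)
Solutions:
 v(x) = C1*exp(-4*exp(-x))


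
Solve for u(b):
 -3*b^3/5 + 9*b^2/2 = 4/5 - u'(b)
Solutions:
 u(b) = C1 + 3*b^4/20 - 3*b^3/2 + 4*b/5


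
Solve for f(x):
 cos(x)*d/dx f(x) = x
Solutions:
 f(x) = C1 + Integral(x/cos(x), x)


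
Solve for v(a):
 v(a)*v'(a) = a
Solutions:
 v(a) = -sqrt(C1 + a^2)
 v(a) = sqrt(C1 + a^2)


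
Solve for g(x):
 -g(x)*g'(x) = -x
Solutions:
 g(x) = -sqrt(C1 + x^2)
 g(x) = sqrt(C1 + x^2)


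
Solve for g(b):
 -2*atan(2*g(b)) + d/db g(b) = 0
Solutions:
 Integral(1/atan(2*_y), (_y, g(b))) = C1 + 2*b


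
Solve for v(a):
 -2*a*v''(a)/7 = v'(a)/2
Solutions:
 v(a) = C1 + C2/a^(3/4)


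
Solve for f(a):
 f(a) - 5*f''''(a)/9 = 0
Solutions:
 f(a) = C1*exp(-sqrt(3)*5^(3/4)*a/5) + C2*exp(sqrt(3)*5^(3/4)*a/5) + C3*sin(sqrt(3)*5^(3/4)*a/5) + C4*cos(sqrt(3)*5^(3/4)*a/5)


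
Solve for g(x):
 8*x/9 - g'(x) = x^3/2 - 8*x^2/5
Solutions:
 g(x) = C1 - x^4/8 + 8*x^3/15 + 4*x^2/9


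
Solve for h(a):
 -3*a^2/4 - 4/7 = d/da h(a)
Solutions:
 h(a) = C1 - a^3/4 - 4*a/7


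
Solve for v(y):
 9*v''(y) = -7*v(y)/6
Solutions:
 v(y) = C1*sin(sqrt(42)*y/18) + C2*cos(sqrt(42)*y/18)


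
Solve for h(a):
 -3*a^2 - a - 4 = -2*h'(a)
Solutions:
 h(a) = C1 + a^3/2 + a^2/4 + 2*a


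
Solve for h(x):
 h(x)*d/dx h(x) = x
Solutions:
 h(x) = -sqrt(C1 + x^2)
 h(x) = sqrt(C1 + x^2)


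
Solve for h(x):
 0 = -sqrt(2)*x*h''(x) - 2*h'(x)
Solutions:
 h(x) = C1 + C2*x^(1 - sqrt(2))


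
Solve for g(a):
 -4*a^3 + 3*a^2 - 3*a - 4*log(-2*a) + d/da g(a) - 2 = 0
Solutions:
 g(a) = C1 + a^4 - a^3 + 3*a^2/2 + 4*a*log(-a) + 2*a*(-1 + 2*log(2))


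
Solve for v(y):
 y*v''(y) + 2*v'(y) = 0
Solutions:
 v(y) = C1 + C2/y


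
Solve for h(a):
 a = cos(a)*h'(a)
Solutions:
 h(a) = C1 + Integral(a/cos(a), a)


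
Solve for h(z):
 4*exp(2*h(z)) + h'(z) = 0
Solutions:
 h(z) = log(-sqrt(-1/(C1 - 4*z))) - log(2)/2
 h(z) = log(-1/(C1 - 4*z))/2 - log(2)/2


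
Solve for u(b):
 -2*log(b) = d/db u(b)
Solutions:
 u(b) = C1 - 2*b*log(b) + 2*b


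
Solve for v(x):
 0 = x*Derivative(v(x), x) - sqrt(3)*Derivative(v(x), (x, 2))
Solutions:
 v(x) = C1 + C2*erfi(sqrt(2)*3^(3/4)*x/6)


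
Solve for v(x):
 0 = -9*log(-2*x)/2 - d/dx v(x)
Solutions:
 v(x) = C1 - 9*x*log(-x)/2 + 9*x*(1 - log(2))/2


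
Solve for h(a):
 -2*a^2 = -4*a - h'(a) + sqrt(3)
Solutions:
 h(a) = C1 + 2*a^3/3 - 2*a^2 + sqrt(3)*a


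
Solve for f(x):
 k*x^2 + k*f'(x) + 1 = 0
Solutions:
 f(x) = C1 - x^3/3 - x/k


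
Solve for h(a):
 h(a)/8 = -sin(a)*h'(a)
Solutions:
 h(a) = C1*(cos(a) + 1)^(1/16)/(cos(a) - 1)^(1/16)


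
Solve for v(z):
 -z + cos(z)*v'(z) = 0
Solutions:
 v(z) = C1 + Integral(z/cos(z), z)


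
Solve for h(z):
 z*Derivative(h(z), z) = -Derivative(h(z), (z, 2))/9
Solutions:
 h(z) = C1 + C2*erf(3*sqrt(2)*z/2)


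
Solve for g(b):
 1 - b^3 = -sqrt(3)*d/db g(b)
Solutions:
 g(b) = C1 + sqrt(3)*b^4/12 - sqrt(3)*b/3


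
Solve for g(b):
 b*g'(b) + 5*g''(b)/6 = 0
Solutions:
 g(b) = C1 + C2*erf(sqrt(15)*b/5)


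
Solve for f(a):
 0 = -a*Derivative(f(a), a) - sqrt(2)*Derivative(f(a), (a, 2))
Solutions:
 f(a) = C1 + C2*erf(2^(1/4)*a/2)


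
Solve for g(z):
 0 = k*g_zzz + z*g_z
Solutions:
 g(z) = C1 + Integral(C2*airyai(z*(-1/k)^(1/3)) + C3*airybi(z*(-1/k)^(1/3)), z)


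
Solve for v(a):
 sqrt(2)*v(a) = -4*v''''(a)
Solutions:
 v(a) = (C1*sin(2^(1/8)*a/2) + C2*cos(2^(1/8)*a/2))*exp(-2^(1/8)*a/2) + (C3*sin(2^(1/8)*a/2) + C4*cos(2^(1/8)*a/2))*exp(2^(1/8)*a/2)


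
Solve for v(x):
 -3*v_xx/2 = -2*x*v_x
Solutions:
 v(x) = C1 + C2*erfi(sqrt(6)*x/3)


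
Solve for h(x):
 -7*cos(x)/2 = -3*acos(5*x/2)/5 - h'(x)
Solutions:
 h(x) = C1 - 3*x*acos(5*x/2)/5 + 3*sqrt(4 - 25*x^2)/25 + 7*sin(x)/2


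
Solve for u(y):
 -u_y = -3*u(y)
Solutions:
 u(y) = C1*exp(3*y)


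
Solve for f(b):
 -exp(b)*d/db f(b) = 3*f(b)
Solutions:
 f(b) = C1*exp(3*exp(-b))


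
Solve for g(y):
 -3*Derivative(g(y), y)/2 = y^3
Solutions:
 g(y) = C1 - y^4/6


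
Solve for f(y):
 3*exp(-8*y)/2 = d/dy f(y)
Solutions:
 f(y) = C1 - 3*exp(-8*y)/16


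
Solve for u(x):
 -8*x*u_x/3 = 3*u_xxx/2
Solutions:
 u(x) = C1 + Integral(C2*airyai(-2*6^(1/3)*x/3) + C3*airybi(-2*6^(1/3)*x/3), x)


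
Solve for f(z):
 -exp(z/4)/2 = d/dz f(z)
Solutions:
 f(z) = C1 - 2*exp(z/4)


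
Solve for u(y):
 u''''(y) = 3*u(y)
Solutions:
 u(y) = C1*exp(-3^(1/4)*y) + C2*exp(3^(1/4)*y) + C3*sin(3^(1/4)*y) + C4*cos(3^(1/4)*y)


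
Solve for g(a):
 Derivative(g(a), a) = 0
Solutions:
 g(a) = C1


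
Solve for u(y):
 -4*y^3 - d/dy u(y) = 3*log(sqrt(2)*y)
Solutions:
 u(y) = C1 - y^4 - 3*y*log(y) - 3*y*log(2)/2 + 3*y


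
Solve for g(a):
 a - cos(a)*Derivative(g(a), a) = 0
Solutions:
 g(a) = C1 + Integral(a/cos(a), a)


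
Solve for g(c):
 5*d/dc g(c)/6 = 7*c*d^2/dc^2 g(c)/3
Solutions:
 g(c) = C1 + C2*c^(19/14)


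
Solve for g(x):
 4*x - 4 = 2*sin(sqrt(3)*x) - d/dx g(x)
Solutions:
 g(x) = C1 - 2*x^2 + 4*x - 2*sqrt(3)*cos(sqrt(3)*x)/3


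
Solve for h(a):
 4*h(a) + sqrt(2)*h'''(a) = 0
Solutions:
 h(a) = C3*exp(-sqrt(2)*a) + (C1*sin(sqrt(6)*a/2) + C2*cos(sqrt(6)*a/2))*exp(sqrt(2)*a/2)


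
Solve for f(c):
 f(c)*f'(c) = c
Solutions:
 f(c) = -sqrt(C1 + c^2)
 f(c) = sqrt(C1 + c^2)


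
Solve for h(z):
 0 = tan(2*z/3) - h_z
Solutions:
 h(z) = C1 - 3*log(cos(2*z/3))/2


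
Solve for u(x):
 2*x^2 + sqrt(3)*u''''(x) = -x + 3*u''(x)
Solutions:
 u(x) = C1 + C2*x + C3*exp(-3^(1/4)*x) + C4*exp(3^(1/4)*x) + x^4/18 + x^3/18 + 2*sqrt(3)*x^2/9


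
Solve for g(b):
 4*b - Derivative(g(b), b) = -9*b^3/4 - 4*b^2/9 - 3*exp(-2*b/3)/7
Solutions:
 g(b) = C1 + 9*b^4/16 + 4*b^3/27 + 2*b^2 - 9*exp(-2*b/3)/14


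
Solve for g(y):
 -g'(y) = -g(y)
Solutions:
 g(y) = C1*exp(y)


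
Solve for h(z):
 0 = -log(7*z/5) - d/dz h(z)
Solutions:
 h(z) = C1 - z*log(z) + z*log(5/7) + z


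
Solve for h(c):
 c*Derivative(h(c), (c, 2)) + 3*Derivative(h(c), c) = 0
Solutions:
 h(c) = C1 + C2/c^2


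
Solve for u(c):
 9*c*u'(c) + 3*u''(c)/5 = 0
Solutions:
 u(c) = C1 + C2*erf(sqrt(30)*c/2)


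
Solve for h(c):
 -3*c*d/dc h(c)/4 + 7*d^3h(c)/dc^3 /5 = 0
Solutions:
 h(c) = C1 + Integral(C2*airyai(1470^(1/3)*c/14) + C3*airybi(1470^(1/3)*c/14), c)


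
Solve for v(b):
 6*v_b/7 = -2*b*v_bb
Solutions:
 v(b) = C1 + C2*b^(4/7)


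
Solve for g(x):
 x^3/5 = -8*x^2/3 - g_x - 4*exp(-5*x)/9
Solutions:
 g(x) = C1 - x^4/20 - 8*x^3/9 + 4*exp(-5*x)/45


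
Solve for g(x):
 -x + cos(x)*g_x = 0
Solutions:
 g(x) = C1 + Integral(x/cos(x), x)


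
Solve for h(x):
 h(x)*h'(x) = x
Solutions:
 h(x) = -sqrt(C1 + x^2)
 h(x) = sqrt(C1 + x^2)


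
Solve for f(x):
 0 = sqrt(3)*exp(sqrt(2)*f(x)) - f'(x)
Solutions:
 f(x) = sqrt(2)*(2*log(-1/(C1 + sqrt(3)*x)) - log(2))/4


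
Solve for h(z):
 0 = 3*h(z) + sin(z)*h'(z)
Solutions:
 h(z) = C1*(cos(z) + 1)^(3/2)/(cos(z) - 1)^(3/2)


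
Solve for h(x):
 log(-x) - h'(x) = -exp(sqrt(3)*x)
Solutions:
 h(x) = C1 + x*log(-x) - x + sqrt(3)*exp(sqrt(3)*x)/3


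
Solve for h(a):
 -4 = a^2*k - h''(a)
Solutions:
 h(a) = C1 + C2*a + a^4*k/12 + 2*a^2


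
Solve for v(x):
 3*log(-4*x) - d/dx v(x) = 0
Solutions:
 v(x) = C1 + 3*x*log(-x) + 3*x*(-1 + 2*log(2))


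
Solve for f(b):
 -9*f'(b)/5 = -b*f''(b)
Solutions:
 f(b) = C1 + C2*b^(14/5)


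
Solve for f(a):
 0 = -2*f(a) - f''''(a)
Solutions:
 f(a) = (C1*sin(2^(3/4)*a/2) + C2*cos(2^(3/4)*a/2))*exp(-2^(3/4)*a/2) + (C3*sin(2^(3/4)*a/2) + C4*cos(2^(3/4)*a/2))*exp(2^(3/4)*a/2)


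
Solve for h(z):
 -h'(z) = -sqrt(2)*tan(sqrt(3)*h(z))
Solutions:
 h(z) = sqrt(3)*(pi - asin(C1*exp(sqrt(6)*z)))/3
 h(z) = sqrt(3)*asin(C1*exp(sqrt(6)*z))/3


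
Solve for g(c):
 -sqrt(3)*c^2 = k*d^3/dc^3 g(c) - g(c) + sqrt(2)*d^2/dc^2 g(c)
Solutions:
 g(c) = C1*exp(-c*((sqrt(((-27 + 4*sqrt(2)/k^2)^2 - 32/k^4)/k^2)/2 - 27/(2*k) + 2*sqrt(2)/k^3)^(1/3) + sqrt(2)/k + 2/(k^2*(sqrt(((-27 + 4*sqrt(2)/k^2)^2 - 32/k^4)/k^2)/2 - 27/(2*k) + 2*sqrt(2)/k^3)^(1/3)))/3) + C2*exp(c*((sqrt(((-27 + 4*sqrt(2)/k^2)^2 - 32/k^4)/k^2)/2 - 27/(2*k) + 2*sqrt(2)/k^3)^(1/3) - sqrt(3)*I*(sqrt(((-27 + 4*sqrt(2)/k^2)^2 - 32/k^4)/k^2)/2 - 27/(2*k) + 2*sqrt(2)/k^3)^(1/3) - 2*sqrt(2)/k - 8/(k^2*(-1 + sqrt(3)*I)*(sqrt(((-27 + 4*sqrt(2)/k^2)^2 - 32/k^4)/k^2)/2 - 27/(2*k) + 2*sqrt(2)/k^3)^(1/3)))/6) + C3*exp(c*((sqrt(((-27 + 4*sqrt(2)/k^2)^2 - 32/k^4)/k^2)/2 - 27/(2*k) + 2*sqrt(2)/k^3)^(1/3) + sqrt(3)*I*(sqrt(((-27 + 4*sqrt(2)/k^2)^2 - 32/k^4)/k^2)/2 - 27/(2*k) + 2*sqrt(2)/k^3)^(1/3) - 2*sqrt(2)/k + 8/(k^2*(1 + sqrt(3)*I)*(sqrt(((-27 + 4*sqrt(2)/k^2)^2 - 32/k^4)/k^2)/2 - 27/(2*k) + 2*sqrt(2)/k^3)^(1/3)))/6) + sqrt(3)*c^2 + 2*sqrt(6)


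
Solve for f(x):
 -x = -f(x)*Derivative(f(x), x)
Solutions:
 f(x) = -sqrt(C1 + x^2)
 f(x) = sqrt(C1 + x^2)


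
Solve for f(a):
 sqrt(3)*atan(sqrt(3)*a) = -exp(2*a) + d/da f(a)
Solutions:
 f(a) = C1 + sqrt(3)*(a*atan(sqrt(3)*a) - sqrt(3)*log(3*a^2 + 1)/6) + exp(2*a)/2


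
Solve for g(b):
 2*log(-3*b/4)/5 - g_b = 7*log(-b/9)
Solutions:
 g(b) = C1 - 33*b*log(-b)/5 + b*(-4*log(2) + 33 + 72*log(3))/5


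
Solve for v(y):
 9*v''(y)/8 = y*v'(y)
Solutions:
 v(y) = C1 + C2*erfi(2*y/3)


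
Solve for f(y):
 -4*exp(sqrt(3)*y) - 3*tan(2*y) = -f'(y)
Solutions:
 f(y) = C1 + 4*sqrt(3)*exp(sqrt(3)*y)/3 - 3*log(cos(2*y))/2


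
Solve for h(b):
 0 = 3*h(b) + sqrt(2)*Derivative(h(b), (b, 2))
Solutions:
 h(b) = C1*sin(2^(3/4)*sqrt(3)*b/2) + C2*cos(2^(3/4)*sqrt(3)*b/2)


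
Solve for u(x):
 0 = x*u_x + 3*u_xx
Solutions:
 u(x) = C1 + C2*erf(sqrt(6)*x/6)


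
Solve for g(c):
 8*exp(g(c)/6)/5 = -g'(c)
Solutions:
 g(c) = 6*log(1/(C1 + 8*c)) + 6*log(30)


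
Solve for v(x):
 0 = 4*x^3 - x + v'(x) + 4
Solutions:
 v(x) = C1 - x^4 + x^2/2 - 4*x


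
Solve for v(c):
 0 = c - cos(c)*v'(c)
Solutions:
 v(c) = C1 + Integral(c/cos(c), c)


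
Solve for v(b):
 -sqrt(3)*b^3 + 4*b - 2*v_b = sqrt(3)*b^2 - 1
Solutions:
 v(b) = C1 - sqrt(3)*b^4/8 - sqrt(3)*b^3/6 + b^2 + b/2


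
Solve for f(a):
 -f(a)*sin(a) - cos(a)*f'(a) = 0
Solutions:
 f(a) = C1*cos(a)


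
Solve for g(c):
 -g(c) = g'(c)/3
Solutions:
 g(c) = C1*exp(-3*c)


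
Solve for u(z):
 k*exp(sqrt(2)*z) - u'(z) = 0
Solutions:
 u(z) = C1 + sqrt(2)*k*exp(sqrt(2)*z)/2


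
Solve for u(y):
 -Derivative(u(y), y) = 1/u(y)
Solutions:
 u(y) = -sqrt(C1 - 2*y)
 u(y) = sqrt(C1 - 2*y)


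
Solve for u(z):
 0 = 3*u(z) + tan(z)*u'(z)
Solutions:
 u(z) = C1/sin(z)^3


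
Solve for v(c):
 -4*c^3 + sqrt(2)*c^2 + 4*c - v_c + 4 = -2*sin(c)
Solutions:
 v(c) = C1 - c^4 + sqrt(2)*c^3/3 + 2*c^2 + 4*c - 2*cos(c)


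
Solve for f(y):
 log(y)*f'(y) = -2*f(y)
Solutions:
 f(y) = C1*exp(-2*li(y))


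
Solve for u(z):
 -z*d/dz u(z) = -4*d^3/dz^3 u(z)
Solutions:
 u(z) = C1 + Integral(C2*airyai(2^(1/3)*z/2) + C3*airybi(2^(1/3)*z/2), z)


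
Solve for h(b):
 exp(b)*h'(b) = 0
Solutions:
 h(b) = C1


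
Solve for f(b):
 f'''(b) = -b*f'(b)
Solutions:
 f(b) = C1 + Integral(C2*airyai(-b) + C3*airybi(-b), b)


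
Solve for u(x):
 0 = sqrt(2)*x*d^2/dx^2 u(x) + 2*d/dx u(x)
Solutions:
 u(x) = C1 + C2*x^(1 - sqrt(2))


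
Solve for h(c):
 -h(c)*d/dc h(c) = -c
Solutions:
 h(c) = -sqrt(C1 + c^2)
 h(c) = sqrt(C1 + c^2)


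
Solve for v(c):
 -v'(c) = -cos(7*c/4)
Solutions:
 v(c) = C1 + 4*sin(7*c/4)/7


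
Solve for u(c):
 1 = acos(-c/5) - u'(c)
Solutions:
 u(c) = C1 + c*acos(-c/5) - c + sqrt(25 - c^2)


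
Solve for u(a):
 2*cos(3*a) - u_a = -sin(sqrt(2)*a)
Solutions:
 u(a) = C1 + 2*sin(3*a)/3 - sqrt(2)*cos(sqrt(2)*a)/2


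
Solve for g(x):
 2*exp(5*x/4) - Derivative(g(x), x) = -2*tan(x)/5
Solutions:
 g(x) = C1 + 8*exp(5*x/4)/5 - 2*log(cos(x))/5


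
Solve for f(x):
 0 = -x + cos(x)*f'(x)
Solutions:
 f(x) = C1 + Integral(x/cos(x), x)


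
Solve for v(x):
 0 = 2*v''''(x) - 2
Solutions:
 v(x) = C1 + C2*x + C3*x^2 + C4*x^3 + x^4/24


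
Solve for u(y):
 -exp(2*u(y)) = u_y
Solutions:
 u(y) = log(-sqrt(-1/(C1 - y))) - log(2)/2
 u(y) = log(-1/(C1 - y))/2 - log(2)/2


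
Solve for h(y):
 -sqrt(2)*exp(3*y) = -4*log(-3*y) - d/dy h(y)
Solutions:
 h(y) = C1 - 4*y*log(-y) + 4*y*(1 - log(3)) + sqrt(2)*exp(3*y)/3


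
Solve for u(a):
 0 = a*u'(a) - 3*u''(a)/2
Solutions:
 u(a) = C1 + C2*erfi(sqrt(3)*a/3)


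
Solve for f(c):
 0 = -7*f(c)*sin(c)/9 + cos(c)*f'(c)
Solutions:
 f(c) = C1/cos(c)^(7/9)


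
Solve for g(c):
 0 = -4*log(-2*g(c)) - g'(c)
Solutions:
 Integral(1/(log(-_y) + log(2)), (_y, g(c)))/4 = C1 - c


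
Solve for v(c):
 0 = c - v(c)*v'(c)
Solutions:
 v(c) = -sqrt(C1 + c^2)
 v(c) = sqrt(C1 + c^2)


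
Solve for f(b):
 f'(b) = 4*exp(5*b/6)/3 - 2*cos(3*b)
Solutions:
 f(b) = C1 + 8*exp(5*b/6)/5 - 2*sin(3*b)/3


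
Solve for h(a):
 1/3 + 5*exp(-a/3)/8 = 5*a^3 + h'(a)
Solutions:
 h(a) = C1 - 5*a^4/4 + a/3 - 15*exp(-a/3)/8


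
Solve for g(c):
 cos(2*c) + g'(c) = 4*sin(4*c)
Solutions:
 g(c) = C1 - sin(2*c)/2 - cos(4*c)


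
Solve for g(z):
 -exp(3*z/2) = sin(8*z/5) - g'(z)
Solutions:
 g(z) = C1 + 2*exp(3*z/2)/3 - 5*cos(8*z/5)/8


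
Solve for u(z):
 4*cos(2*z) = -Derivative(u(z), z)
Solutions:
 u(z) = C1 - 2*sin(2*z)


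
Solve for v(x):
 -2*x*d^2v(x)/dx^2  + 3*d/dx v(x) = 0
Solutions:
 v(x) = C1 + C2*x^(5/2)


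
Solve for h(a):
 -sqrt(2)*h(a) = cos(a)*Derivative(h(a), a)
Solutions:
 h(a) = C1*(sin(a) - 1)^(sqrt(2)/2)/(sin(a) + 1)^(sqrt(2)/2)


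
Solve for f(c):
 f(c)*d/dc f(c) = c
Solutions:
 f(c) = -sqrt(C1 + c^2)
 f(c) = sqrt(C1 + c^2)


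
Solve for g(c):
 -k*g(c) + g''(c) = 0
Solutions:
 g(c) = C1*exp(-c*sqrt(k)) + C2*exp(c*sqrt(k))


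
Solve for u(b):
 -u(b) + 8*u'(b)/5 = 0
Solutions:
 u(b) = C1*exp(5*b/8)


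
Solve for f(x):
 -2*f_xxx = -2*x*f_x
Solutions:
 f(x) = C1 + Integral(C2*airyai(x) + C3*airybi(x), x)


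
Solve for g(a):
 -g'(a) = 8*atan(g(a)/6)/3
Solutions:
 Integral(1/atan(_y/6), (_y, g(a))) = C1 - 8*a/3


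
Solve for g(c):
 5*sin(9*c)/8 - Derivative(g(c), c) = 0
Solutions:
 g(c) = C1 - 5*cos(9*c)/72


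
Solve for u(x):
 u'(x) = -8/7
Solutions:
 u(x) = C1 - 8*x/7


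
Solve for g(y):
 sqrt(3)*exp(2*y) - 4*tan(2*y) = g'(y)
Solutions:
 g(y) = C1 + sqrt(3)*exp(2*y)/2 + 2*log(cos(2*y))


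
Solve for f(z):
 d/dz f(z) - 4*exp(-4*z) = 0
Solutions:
 f(z) = C1 - exp(-4*z)


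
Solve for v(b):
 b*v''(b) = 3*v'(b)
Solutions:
 v(b) = C1 + C2*b^4


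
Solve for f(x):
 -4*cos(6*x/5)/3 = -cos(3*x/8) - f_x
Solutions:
 f(x) = C1 - 8*sin(3*x/8)/3 + 10*sin(6*x/5)/9


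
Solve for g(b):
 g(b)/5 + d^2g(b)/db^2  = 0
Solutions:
 g(b) = C1*sin(sqrt(5)*b/5) + C2*cos(sqrt(5)*b/5)


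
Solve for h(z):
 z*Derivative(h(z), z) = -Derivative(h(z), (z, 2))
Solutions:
 h(z) = C1 + C2*erf(sqrt(2)*z/2)


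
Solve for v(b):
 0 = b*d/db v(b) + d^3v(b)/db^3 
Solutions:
 v(b) = C1 + Integral(C2*airyai(-b) + C3*airybi(-b), b)


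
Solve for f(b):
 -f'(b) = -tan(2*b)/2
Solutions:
 f(b) = C1 - log(cos(2*b))/4


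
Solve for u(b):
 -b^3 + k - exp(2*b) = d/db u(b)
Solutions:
 u(b) = C1 - b^4/4 + b*k - exp(2*b)/2


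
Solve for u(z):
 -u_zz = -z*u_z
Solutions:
 u(z) = C1 + C2*erfi(sqrt(2)*z/2)


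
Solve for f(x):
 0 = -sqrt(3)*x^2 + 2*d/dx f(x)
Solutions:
 f(x) = C1 + sqrt(3)*x^3/6


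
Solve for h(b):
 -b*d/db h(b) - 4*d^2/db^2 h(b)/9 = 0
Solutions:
 h(b) = C1 + C2*erf(3*sqrt(2)*b/4)


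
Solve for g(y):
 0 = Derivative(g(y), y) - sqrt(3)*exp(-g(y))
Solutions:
 g(y) = log(C1 + sqrt(3)*y)


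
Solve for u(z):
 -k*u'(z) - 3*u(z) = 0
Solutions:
 u(z) = C1*exp(-3*z/k)


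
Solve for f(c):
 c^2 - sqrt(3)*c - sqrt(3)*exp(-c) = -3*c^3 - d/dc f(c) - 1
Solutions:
 f(c) = C1 - 3*c^4/4 - c^3/3 + sqrt(3)*c^2/2 - c - sqrt(3)*exp(-c)


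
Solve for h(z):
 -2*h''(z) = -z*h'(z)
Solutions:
 h(z) = C1 + C2*erfi(z/2)


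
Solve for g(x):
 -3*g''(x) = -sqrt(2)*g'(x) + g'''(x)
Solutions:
 g(x) = C1 + C2*exp(x*(-3 + sqrt(4*sqrt(2) + 9))/2) + C3*exp(-x*(3 + sqrt(4*sqrt(2) + 9))/2)


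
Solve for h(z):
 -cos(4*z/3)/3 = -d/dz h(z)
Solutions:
 h(z) = C1 + sin(4*z/3)/4


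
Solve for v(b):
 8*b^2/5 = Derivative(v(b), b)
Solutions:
 v(b) = C1 + 8*b^3/15


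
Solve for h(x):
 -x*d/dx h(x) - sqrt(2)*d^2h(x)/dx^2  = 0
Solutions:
 h(x) = C1 + C2*erf(2^(1/4)*x/2)


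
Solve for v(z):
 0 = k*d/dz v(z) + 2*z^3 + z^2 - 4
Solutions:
 v(z) = C1 - z^4/(2*k) - z^3/(3*k) + 4*z/k


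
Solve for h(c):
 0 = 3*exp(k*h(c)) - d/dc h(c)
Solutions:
 h(c) = Piecewise((log(-1/(C1*k + 3*c*k))/k, Ne(k, 0)), (nan, True))
 h(c) = Piecewise((C1 + 3*c, Eq(k, 0)), (nan, True))


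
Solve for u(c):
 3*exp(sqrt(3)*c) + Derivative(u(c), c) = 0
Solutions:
 u(c) = C1 - sqrt(3)*exp(sqrt(3)*c)


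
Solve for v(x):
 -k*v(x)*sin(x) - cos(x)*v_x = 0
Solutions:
 v(x) = C1*exp(k*log(cos(x)))


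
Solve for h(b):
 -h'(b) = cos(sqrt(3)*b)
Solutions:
 h(b) = C1 - sqrt(3)*sin(sqrt(3)*b)/3


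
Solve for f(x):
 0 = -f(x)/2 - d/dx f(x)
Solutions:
 f(x) = C1*exp(-x/2)


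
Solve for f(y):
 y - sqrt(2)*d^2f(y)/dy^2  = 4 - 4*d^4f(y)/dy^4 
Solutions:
 f(y) = C1 + C2*y + C3*exp(-2^(1/4)*y/2) + C4*exp(2^(1/4)*y/2) + sqrt(2)*y^3/12 - sqrt(2)*y^2


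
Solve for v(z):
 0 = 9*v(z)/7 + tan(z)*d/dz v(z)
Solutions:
 v(z) = C1/sin(z)^(9/7)


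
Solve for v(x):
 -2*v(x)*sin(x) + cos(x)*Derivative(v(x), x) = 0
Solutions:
 v(x) = C1/cos(x)^2


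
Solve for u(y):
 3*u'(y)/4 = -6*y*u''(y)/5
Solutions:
 u(y) = C1 + C2*y^(3/8)


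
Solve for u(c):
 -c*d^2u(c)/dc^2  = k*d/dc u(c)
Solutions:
 u(c) = C1 + c^(1 - re(k))*(C2*sin(log(c)*Abs(im(k))) + C3*cos(log(c)*im(k)))


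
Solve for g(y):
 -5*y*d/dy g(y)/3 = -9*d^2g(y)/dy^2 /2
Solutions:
 g(y) = C1 + C2*erfi(sqrt(15)*y/9)


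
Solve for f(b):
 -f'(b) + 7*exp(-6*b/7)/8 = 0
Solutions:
 f(b) = C1 - 49*exp(-6*b/7)/48


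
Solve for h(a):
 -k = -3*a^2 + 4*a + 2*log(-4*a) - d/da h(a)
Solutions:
 h(a) = C1 - a^3 + 2*a^2 + a*(k - 2 + 4*log(2)) + 2*a*log(-a)


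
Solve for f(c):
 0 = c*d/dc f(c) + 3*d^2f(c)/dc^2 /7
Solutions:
 f(c) = C1 + C2*erf(sqrt(42)*c/6)


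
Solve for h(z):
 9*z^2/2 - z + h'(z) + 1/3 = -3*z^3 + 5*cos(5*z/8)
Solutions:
 h(z) = C1 - 3*z^4/4 - 3*z^3/2 + z^2/2 - z/3 + 8*sin(5*z/8)


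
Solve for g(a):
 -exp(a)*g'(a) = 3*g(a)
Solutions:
 g(a) = C1*exp(3*exp(-a))


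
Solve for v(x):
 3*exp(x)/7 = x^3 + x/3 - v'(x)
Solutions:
 v(x) = C1 + x^4/4 + x^2/6 - 3*exp(x)/7


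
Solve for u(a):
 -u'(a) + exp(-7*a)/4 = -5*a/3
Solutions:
 u(a) = C1 + 5*a^2/6 - exp(-7*a)/28


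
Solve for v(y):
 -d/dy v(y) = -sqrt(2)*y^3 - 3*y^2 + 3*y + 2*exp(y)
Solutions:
 v(y) = C1 + sqrt(2)*y^4/4 + y^3 - 3*y^2/2 - 2*exp(y)


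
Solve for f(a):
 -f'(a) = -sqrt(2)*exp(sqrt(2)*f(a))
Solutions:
 f(a) = sqrt(2)*(2*log(-1/(C1 + sqrt(2)*a)) - log(2))/4


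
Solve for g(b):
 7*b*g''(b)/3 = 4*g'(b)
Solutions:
 g(b) = C1 + C2*b^(19/7)


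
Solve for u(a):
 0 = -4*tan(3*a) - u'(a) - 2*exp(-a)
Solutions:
 u(a) = C1 - 2*log(tan(3*a)^2 + 1)/3 + 2*exp(-a)


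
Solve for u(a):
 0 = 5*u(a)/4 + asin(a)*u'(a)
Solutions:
 u(a) = C1*exp(-5*Integral(1/asin(a), a)/4)


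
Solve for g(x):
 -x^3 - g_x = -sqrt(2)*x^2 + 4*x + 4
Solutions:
 g(x) = C1 - x^4/4 + sqrt(2)*x^3/3 - 2*x^2 - 4*x


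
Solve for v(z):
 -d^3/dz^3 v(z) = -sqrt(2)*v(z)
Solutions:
 v(z) = C3*exp(2^(1/6)*z) + (C1*sin(2^(1/6)*sqrt(3)*z/2) + C2*cos(2^(1/6)*sqrt(3)*z/2))*exp(-2^(1/6)*z/2)


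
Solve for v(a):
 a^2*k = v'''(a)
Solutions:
 v(a) = C1 + C2*a + C3*a^2 + a^5*k/60


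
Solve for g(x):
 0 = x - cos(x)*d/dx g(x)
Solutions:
 g(x) = C1 + Integral(x/cos(x), x)


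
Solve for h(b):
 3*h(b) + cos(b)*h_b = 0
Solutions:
 h(b) = C1*(sin(b) - 1)^(3/2)/(sin(b) + 1)^(3/2)


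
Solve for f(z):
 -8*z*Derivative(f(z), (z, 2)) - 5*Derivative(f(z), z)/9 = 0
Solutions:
 f(z) = C1 + C2*z^(67/72)


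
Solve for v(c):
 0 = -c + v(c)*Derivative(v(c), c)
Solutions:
 v(c) = -sqrt(C1 + c^2)
 v(c) = sqrt(C1 + c^2)


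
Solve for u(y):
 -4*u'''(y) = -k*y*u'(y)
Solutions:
 u(y) = C1 + Integral(C2*airyai(2^(1/3)*k^(1/3)*y/2) + C3*airybi(2^(1/3)*k^(1/3)*y/2), y)


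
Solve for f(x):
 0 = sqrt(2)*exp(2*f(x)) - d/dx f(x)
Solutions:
 f(x) = log(-sqrt(-1/(C1 + sqrt(2)*x))) - log(2)/2
 f(x) = log(-1/(C1 + sqrt(2)*x))/2 - log(2)/2


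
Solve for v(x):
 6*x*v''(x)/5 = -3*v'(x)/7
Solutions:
 v(x) = C1 + C2*x^(9/14)


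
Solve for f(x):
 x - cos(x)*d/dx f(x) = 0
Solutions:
 f(x) = C1 + Integral(x/cos(x), x)


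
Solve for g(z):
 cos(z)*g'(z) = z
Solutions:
 g(z) = C1 + Integral(z/cos(z), z)


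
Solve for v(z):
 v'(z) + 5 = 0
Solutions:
 v(z) = C1 - 5*z


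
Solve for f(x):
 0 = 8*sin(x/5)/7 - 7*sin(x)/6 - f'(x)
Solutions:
 f(x) = C1 - 40*cos(x/5)/7 + 7*cos(x)/6


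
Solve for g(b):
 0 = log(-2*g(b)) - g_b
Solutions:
 -Integral(1/(log(-_y) + log(2)), (_y, g(b))) = C1 - b


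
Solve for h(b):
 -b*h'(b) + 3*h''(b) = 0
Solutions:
 h(b) = C1 + C2*erfi(sqrt(6)*b/6)


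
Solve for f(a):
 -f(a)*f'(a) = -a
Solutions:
 f(a) = -sqrt(C1 + a^2)
 f(a) = sqrt(C1 + a^2)


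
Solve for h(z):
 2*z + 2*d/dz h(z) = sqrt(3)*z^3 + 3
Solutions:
 h(z) = C1 + sqrt(3)*z^4/8 - z^2/2 + 3*z/2


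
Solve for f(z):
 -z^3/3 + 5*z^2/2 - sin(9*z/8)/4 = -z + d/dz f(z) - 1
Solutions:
 f(z) = C1 - z^4/12 + 5*z^3/6 + z^2/2 + z + 2*cos(9*z/8)/9


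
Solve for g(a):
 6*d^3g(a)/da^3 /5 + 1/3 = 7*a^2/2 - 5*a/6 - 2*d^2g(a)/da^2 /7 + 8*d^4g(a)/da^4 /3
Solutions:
 g(a) = C1 + C2*a + C3*exp(a*(63 - sqrt(12369))/280) + C4*exp(a*(63 + sqrt(12369))/280) + 49*a^4/48 - 6349*a^3/360 + 67193*a^2/200


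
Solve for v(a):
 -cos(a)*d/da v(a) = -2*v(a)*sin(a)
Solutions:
 v(a) = C1/cos(a)^2


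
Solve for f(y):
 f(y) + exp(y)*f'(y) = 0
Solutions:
 f(y) = C1*exp(exp(-y))


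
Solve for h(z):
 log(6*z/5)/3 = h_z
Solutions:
 h(z) = C1 + z*log(z)/3 - z*log(5)/3 - z/3 + z*log(6)/3


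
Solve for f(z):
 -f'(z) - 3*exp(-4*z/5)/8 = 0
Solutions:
 f(z) = C1 + 15*exp(-4*z/5)/32


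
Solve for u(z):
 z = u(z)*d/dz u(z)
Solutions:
 u(z) = -sqrt(C1 + z^2)
 u(z) = sqrt(C1 + z^2)


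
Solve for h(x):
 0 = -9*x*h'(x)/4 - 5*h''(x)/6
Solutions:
 h(x) = C1 + C2*erf(3*sqrt(15)*x/10)


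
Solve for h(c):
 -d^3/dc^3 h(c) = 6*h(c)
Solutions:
 h(c) = C3*exp(-6^(1/3)*c) + (C1*sin(2^(1/3)*3^(5/6)*c/2) + C2*cos(2^(1/3)*3^(5/6)*c/2))*exp(6^(1/3)*c/2)


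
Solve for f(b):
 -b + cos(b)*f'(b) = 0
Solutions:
 f(b) = C1 + Integral(b/cos(b), b)


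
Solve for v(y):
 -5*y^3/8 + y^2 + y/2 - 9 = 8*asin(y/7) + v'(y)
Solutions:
 v(y) = C1 - 5*y^4/32 + y^3/3 + y^2/4 - 8*y*asin(y/7) - 9*y - 8*sqrt(49 - y^2)


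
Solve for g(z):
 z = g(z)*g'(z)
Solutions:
 g(z) = -sqrt(C1 + z^2)
 g(z) = sqrt(C1 + z^2)


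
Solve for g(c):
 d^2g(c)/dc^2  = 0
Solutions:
 g(c) = C1 + C2*c


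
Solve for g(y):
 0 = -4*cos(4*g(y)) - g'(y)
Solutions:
 g(y) = -asin((C1 + exp(32*y))/(C1 - exp(32*y)))/4 + pi/4
 g(y) = asin((C1 + exp(32*y))/(C1 - exp(32*y)))/4


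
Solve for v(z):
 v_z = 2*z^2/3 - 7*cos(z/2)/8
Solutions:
 v(z) = C1 + 2*z^3/9 - 7*sin(z/2)/4


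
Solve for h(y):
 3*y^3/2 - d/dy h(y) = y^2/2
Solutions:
 h(y) = C1 + 3*y^4/8 - y^3/6


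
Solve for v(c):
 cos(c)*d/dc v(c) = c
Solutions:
 v(c) = C1 + Integral(c/cos(c), c)


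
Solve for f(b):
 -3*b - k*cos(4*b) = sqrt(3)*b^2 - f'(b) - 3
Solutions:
 f(b) = C1 + sqrt(3)*b^3/3 + 3*b^2/2 - 3*b + k*sin(4*b)/4


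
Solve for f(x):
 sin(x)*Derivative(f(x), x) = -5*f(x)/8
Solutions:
 f(x) = C1*(cos(x) + 1)^(5/16)/(cos(x) - 1)^(5/16)


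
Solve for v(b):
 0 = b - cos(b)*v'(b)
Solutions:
 v(b) = C1 + Integral(b/cos(b), b)


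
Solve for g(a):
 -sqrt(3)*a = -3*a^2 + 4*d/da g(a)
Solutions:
 g(a) = C1 + a^3/4 - sqrt(3)*a^2/8


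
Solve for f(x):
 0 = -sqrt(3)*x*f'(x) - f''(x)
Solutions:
 f(x) = C1 + C2*erf(sqrt(2)*3^(1/4)*x/2)


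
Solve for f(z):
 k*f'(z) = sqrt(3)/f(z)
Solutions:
 f(z) = -sqrt(C1 + 2*sqrt(3)*z/k)
 f(z) = sqrt(C1 + 2*sqrt(3)*z/k)
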